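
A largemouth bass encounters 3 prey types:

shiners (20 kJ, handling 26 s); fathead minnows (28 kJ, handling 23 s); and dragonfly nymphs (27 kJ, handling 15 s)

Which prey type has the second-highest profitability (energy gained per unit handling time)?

fathead minnows

Profitability E/h (kJ/s): shiners = 20/26 = 0.769, fathead minnows = 28/23 = 1.22, dragonfly nymphs = 27/15 = 1.8.
Ranked: dragonfly nymphs > fathead minnows > shiners.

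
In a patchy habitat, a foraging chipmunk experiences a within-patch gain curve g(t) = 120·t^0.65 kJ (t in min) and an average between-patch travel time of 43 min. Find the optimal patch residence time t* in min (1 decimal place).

79.9 min

Maximise g(t)/(T+t): set derivative to zero → g'(t)(T+t) = g(t).
g'(t) = 0.65·120·t^-0.35. Setting 0.65·120·t^-0.35 = 120·t^0.65/(43+t) gives 0.65(43+t) = t, so 0.35·t = 0.65×43.
t* = 0.65×43/0.35 = 79.86 min.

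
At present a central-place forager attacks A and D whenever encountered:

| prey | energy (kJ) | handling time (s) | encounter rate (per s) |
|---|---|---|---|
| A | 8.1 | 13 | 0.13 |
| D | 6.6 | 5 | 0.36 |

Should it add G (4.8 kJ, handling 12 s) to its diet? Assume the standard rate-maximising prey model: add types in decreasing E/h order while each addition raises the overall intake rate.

No

Intake rate on the current diet: R = (0.13×8.1 + 0.36×6.6) / (1 + 0.13×13 + 0.36×5) = 3.429/4.49 = 0.7637 kJ/s.
G: E/h = 4.8/12 = 0.4 kJ/s.
Since 0.4 < R, time spent handling G is better spent searching.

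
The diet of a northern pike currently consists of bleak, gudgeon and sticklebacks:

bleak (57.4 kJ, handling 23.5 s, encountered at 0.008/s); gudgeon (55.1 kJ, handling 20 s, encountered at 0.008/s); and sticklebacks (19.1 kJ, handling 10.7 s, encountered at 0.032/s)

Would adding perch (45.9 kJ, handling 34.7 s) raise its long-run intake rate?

Current rate: (0.008×57.4 + 0.008×55.1 + 0.032×19.1)/(1 + 0.008×23.5 + 0.008×20 + 0.032×10.7) = 0.894 kJ/s.
perch: E/h = 45.9/34.7 = 1.323 kJ/s.
Since 1.323 > R, including perch increases the long-run rate.

Yes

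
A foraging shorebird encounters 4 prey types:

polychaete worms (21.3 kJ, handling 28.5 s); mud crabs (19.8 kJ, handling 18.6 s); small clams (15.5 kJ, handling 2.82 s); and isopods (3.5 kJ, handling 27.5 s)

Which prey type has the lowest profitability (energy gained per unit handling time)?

Profitability E/h (kJ/s): polychaete worms = 21.3/28.5 = 0.747, mud crabs = 19.8/18.6 = 1.06, small clams = 15.5/2.82 = 5.5, isopods = 3.5/27.5 = 0.127.
Ranked: small clams > mud crabs > polychaete worms > isopods.

isopods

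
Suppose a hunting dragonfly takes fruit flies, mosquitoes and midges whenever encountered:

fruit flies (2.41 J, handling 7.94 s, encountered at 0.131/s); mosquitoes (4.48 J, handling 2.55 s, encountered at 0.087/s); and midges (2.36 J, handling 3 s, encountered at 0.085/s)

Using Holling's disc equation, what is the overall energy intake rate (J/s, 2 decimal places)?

0.36 J/s

R = Σλ_iE_i / (1 + Σλ_ih_i)
Numerator: 0.131×2.41 + 0.087×4.48 + 0.085×2.36 = 0.9061
Denominator: 1 + 0.131×7.94 + 0.087×2.55 + 0.085×3 = 2.517
R = 0.9061/2.517 = 0.36 J/s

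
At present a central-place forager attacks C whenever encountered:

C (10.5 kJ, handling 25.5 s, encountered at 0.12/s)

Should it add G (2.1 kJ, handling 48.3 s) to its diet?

No

On C alone, R = ΣλE/(1+Σλh) = 1.26/4.06 = 0.3103 kJ/s.
Profitability of G: 2.1/48.3 = 0.04348 kJ/s.
Since 0.04348 < R, time spent handling G is better spent searching.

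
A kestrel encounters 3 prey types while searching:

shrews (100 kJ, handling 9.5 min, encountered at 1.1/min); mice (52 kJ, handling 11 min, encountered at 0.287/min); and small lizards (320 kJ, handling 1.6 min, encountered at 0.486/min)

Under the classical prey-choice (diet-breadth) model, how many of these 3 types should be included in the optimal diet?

1

E/h in descending order: small lizards 200, shrews 10.5, mice 4.73 kJ/min. The optimal diet is the largest prefix of this list for which every included type satisfies E_i/h_i > R on the types above it.
Rate on top 1: 87.49. shrews: 10.5 < 87.49 → exclude; stop.
Optimal diet: small lizards — 1 of 3 types.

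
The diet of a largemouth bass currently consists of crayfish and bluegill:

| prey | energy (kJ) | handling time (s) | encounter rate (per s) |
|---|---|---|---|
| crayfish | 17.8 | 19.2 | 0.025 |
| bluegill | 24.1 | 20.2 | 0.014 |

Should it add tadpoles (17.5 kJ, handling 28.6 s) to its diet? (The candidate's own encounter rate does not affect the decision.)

Current rate: (0.025×17.8 + 0.014×24.1)/(1 + 0.025×19.2 + 0.014×20.2) = 0.4438 kJ/s.
tadpoles: E/h = 17.5/28.6 = 0.6119 kJ/s.
Since 0.6119 > R, including tadpoles increases the long-run rate.

Yes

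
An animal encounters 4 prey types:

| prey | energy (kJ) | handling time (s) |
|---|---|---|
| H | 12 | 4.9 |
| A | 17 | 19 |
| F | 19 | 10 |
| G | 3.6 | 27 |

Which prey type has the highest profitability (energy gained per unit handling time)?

In descending order of E/h:
H: 12/4.9 = 2.45 kJ/s
F: 19/10 = 1.9 kJ/s
A: 17/19 = 0.895 kJ/s
G: 3.6/27 = 0.133 kJ/s

H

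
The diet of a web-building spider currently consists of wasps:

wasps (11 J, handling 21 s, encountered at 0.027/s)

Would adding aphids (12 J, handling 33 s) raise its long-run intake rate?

Current rate: (0.027×11)/(1 + 0.027×21) = 0.1895 J/s.
Profitability of aphids: 12/33 = 0.3636 J/s.
0.3636 > 0.1895, so adding aphids raises the average — include it.

Yes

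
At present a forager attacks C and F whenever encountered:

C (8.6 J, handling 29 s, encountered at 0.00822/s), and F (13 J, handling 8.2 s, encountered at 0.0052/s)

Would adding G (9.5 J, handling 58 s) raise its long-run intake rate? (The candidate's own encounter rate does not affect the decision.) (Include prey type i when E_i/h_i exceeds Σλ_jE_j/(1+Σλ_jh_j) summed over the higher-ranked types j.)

Intake rate on the current diet: R = (0.00822×8.6 + 0.0052×13) / (1 + 0.00822×29 + 0.0052×8.2) = 0.1383/1.281 = 0.108 J/s.
Profitability of G: 9.5/58 = 0.1638 J/s.
0.1638 > 0.108, so adding G raises the average — include it.

Yes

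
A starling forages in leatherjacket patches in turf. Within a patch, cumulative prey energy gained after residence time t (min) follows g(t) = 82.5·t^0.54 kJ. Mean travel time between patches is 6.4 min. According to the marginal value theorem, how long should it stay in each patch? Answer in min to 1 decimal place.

7.5 min

Maximise g(t)/(T+t): set derivative to zero → g'(t)(T+t) = g(t).
g'(t) = 0.54·82.5·t^-0.46. Setting 0.54·82.5·t^-0.46 = 82.5·t^0.54/(6.4+t) gives 0.54(6.4+t) = t, so 0.46·t = 0.54×6.4.
t* = 0.54×6.4/0.46 = 7.513 min.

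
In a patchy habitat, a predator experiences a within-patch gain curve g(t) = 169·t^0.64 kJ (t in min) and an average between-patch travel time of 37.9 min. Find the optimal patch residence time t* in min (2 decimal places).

By the marginal value theorem, leave when the instantaneous gain rate g'(t) equals the habitat-wide average g(t)/(T + t).
g'(t) = 0.64·169·t^-0.36. Setting 0.64·169·t^-0.36 = 169·t^0.64/(37.9+t) gives 0.64(37.9+t) = t, so 0.36·t = 0.64×37.9.
t* = 0.64×37.9/0.36 = 67.38 min.

67.38 min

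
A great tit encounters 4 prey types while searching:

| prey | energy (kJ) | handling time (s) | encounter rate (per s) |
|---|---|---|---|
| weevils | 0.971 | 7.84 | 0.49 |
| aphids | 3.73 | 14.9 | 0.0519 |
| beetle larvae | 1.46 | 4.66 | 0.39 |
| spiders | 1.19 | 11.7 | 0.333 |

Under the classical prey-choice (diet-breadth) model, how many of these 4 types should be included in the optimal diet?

2

Rank by E/h (kJ/s): beetle larvae 0.313, aphids 0.25, weevils 0.124, spiders 0.102. Include each in turn until the next type's E/h falls below the running intake rate.
Rate on top 1: 0.2021. aphids: 0.25 > 0.2021 → include.
Rate on top 2: 0.2125. weevils: 0.124 < 0.2125 → exclude; stop.
Optimal diet: beetle larvae, aphids — 2 of 4 types.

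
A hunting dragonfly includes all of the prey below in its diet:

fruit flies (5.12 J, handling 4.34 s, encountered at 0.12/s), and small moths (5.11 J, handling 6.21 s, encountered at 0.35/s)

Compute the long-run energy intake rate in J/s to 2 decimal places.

0.65 J/s

R = (0.12×5.12 + 0.35×5.11) / (1 + 0.12×4.34 + 0.35×6.21) = 2.403/3.694 = 0.6504 J/s.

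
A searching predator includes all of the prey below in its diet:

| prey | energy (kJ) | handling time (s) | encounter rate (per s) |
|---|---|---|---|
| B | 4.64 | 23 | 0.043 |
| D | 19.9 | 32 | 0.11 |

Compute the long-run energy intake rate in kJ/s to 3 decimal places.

0.434 kJ/s

Energy encountered per unit search time: 0.043×4.64 + 0.11×19.9 = 2.389 kJ/s.
Handling time per unit search time: 0.043×23 + 0.11×32 = 4.509.
Rate = 2.389/(1 + 4.509) = 0.4336 kJ/s.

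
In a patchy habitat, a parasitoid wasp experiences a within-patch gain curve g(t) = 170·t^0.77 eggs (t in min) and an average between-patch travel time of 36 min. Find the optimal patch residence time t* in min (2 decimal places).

By the marginal value theorem, leave when the instantaneous gain rate g'(t) equals the habitat-wide average g(t)/(T + t).
g'(t) = 0.77·170·t^-0.23. Setting 0.77·170·t^-0.23 = 170·t^0.77/(36+t) gives 0.77(36+t) = t, so 0.23·t = 0.77×36.
t* = 0.77×36/0.23 = 120.5 min.

120.52 min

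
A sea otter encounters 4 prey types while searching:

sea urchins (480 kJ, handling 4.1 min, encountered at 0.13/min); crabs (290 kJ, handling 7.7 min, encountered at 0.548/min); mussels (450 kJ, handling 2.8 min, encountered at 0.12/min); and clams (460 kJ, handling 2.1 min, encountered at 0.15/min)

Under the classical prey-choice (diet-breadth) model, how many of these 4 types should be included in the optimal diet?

3

Profitabilities (E/h, kJ/min): clams 219, mussels 161, sea urchins 117, crabs 37.7. Add prey in this order while the next type's profitability exceeds the intake rate on those already taken.
Rate on top 1: 52.47. mussels: 161 > 52.47 → include.
Rate on top 2: 74.5. sea urchins: 117 > 74.5 → include.
Rate on top 3: 84.89. crabs: 37.7 < 84.89 → exclude; stop.
Optimal diet: clams, mussels, sea urchins — 3 of 4 types.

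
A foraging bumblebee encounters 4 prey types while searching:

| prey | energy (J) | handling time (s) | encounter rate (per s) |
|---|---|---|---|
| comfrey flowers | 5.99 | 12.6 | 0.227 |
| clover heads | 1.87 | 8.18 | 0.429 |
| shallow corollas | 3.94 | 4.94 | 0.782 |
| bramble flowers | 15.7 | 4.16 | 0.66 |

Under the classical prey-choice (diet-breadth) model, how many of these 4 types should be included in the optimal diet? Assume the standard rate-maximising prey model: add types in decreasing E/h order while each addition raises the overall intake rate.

1

Rank by E/h (J/s): bramble flowers 3.77, shallow corollas 0.798, comfrey flowers 0.475, clover heads 0.229. Include each in turn until the next type's E/h falls below the running intake rate.
Rate on top 1: 2.766. shallow corollas: 0.798 < 2.766 → exclude; stop.
Optimal diet: bramble flowers — 1 of 4 types.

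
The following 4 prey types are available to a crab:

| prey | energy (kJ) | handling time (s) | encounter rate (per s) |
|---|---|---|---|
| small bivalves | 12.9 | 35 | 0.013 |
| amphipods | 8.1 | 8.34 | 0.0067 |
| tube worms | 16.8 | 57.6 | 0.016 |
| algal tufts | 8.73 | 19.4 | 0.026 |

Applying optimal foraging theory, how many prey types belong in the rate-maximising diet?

Rank by E/h (kJ/s): amphipods 0.971, algal tufts 0.45, small bivalves 0.369, tube worms 0.292. Include each in turn until the next type's E/h falls below the running intake rate.
Rate on top 1: 0.0514. algal tufts: 0.45 > 0.0514 → include.
Rate on top 2: 0.1803. small bivalves: 0.369 > 0.1803 → include.
Rate on top 3: 0.2228. tube worms: 0.292 > 0.2228 → include.
Optimal diet: amphipods, algal tufts, small bivalves, tube worms — 4 of 4 types.

4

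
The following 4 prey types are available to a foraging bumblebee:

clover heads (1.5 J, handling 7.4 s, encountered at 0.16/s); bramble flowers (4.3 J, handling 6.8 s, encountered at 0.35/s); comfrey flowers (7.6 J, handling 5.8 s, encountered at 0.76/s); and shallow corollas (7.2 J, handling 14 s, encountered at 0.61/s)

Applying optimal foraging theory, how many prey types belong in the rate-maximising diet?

Rank by E/h (J/s): comfrey flowers 1.31, bramble flowers 0.632, shallow corollas 0.514, clover heads 0.203. Include each in turn until the next type's E/h falls below the running intake rate.
Rate on top 1: 1.068. bramble flowers: 0.632 < 1.068 → exclude; stop.
Optimal diet: comfrey flowers — 1 of 4 types.

1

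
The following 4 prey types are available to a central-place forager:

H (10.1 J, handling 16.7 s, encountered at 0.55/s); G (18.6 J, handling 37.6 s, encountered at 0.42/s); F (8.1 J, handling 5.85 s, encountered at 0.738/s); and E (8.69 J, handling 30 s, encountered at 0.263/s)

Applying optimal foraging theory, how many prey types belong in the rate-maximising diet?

1

Profitabilities (E/h, J/s): F 1.38, H 0.605, G 0.495, E 0.29. Add prey in this order while the next type's profitability exceeds the intake rate on those already taken.
Rate on top 1: 1.124. H: 0.605 < 1.124 → exclude; stop.
Optimal diet: F — 1 of 4 types.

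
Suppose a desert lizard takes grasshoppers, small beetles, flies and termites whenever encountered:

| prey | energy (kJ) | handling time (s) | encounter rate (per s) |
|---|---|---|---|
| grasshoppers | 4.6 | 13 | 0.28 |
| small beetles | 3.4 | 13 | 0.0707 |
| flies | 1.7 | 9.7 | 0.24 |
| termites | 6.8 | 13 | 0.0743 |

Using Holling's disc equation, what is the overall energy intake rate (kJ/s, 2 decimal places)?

0.28 kJ/s

R = Σλ_iE_i / (1 + Σλ_ih_i)
Numerator: 0.28×4.6 + 0.0707×3.4 + 0.24×1.7 + 0.0743×6.8 = 2.442
Denominator: 1 + 0.28×13 + 0.0707×13 + 0.24×9.7 + 0.0743×13 = 8.853
R = 2.442/8.853 = 0.2758 kJ/s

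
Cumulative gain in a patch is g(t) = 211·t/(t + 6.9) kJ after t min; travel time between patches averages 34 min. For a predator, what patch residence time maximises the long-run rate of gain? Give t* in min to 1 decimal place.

By the marginal value theorem, leave when the instantaneous gain rate g'(t) equals the habitat-wide average g(t)/(T + t).
g'(t) = 211·6.9/(t + 6.9)². Setting 211·6.9/(t+6.9)² = 211t/[(t+6.9)(34+t)] gives 6.9(34+t) = t(t+6.9), so t² = 6.9×34 = 234.6.
t* = √234.6 = 15.32 min.

15.3 min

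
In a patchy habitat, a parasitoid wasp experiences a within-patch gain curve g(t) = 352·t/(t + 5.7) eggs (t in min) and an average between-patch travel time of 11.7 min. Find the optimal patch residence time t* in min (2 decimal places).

8.17 min

Optimal t* satisfies g'(t*) = g(t*)/(T + t*).
g'(t) = 352·5.7/(t + 5.7)². Setting 352·5.7/(t+5.7)² = 352t/[(t+5.7)(11.7+t)] gives 5.7(11.7+t) = t(t+5.7), so t² = 5.7×11.7 = 66.69.
t* = √66.69 = 8.166 min.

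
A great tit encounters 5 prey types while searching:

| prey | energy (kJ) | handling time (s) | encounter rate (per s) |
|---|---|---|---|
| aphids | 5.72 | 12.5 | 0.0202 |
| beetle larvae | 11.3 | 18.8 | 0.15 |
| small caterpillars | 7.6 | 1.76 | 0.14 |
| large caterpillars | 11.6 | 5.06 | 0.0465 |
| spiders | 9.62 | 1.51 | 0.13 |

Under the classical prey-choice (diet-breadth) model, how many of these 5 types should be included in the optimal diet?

Rank by E/h (kJ/s): spiders 6.37, small caterpillars 4.32, large caterpillars 2.29, beetle larvae 0.601, aphids 0.458. Include each in turn until the next type's E/h falls below the running intake rate.
Rate on top 1: 1.045. small caterpillars: 4.32 > 1.045 → include.
Rate on top 2: 1.604. large caterpillars: 2.29 > 1.604 → include.
Rate on top 3: 1.701. beetle larvae: 0.601 < 1.701 → exclude; stop.
Optimal diet: spiders, small caterpillars, large caterpillars — 3 of 5 types.

3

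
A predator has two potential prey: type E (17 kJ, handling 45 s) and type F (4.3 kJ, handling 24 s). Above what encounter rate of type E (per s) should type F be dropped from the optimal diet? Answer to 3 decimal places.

The zero-one rule: include type F iff E₂/h₂ > λE₁/(1+λh₁). Equality gives the switch point.
λE₁h₂ = E₂ + λE₂h₁ ⇒ λ = E₂/(E₁h₂ − E₂h₁) = 4.3/(408 − 193.5) = 0.02005 per s.

0.020 per s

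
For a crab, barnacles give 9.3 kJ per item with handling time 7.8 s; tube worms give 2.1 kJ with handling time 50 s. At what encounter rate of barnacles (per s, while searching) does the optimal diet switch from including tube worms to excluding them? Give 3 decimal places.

0.005 per s

The zero-one rule: include tube worms iff E₂/h₂ > λE₁/(1+λh₁). Equality gives the switch point.
λE₁h₂ = E₂ + λE₂h₁ ⇒ λ = E₂/(E₁h₂ − E₂h₁) = 2.1/(465 − 16.38) = 0.004681 per s.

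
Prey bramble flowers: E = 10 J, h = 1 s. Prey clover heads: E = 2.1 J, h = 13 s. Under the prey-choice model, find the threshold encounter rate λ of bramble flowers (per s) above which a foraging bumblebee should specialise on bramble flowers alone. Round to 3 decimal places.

0.016 per s

At the threshold, the rate on bramble flowers alone equals the profitability of clover heads: λ·10/(1 + λ·1) = 2.1/13 = 0.1615.
Rearranging, λ(10 − 0.1615×1) = 0.1615, so λ = 0.1615/9.838 = 0.01642 per s.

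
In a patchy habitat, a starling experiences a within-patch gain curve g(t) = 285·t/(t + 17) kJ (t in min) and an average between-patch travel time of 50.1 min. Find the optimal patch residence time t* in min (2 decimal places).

Optimal t* satisfies g'(t*) = g(t*)/(T + t*).
g'(t) = 285·17/(t + 17)². Setting 285·17/(t+17)² = 285t/[(t+17)(50.1+t)] gives 17(50.1+t) = t(t+17), so t² = 17×50.1 = 851.7.
t* = √851.7 = 29.18 min.

29.18 min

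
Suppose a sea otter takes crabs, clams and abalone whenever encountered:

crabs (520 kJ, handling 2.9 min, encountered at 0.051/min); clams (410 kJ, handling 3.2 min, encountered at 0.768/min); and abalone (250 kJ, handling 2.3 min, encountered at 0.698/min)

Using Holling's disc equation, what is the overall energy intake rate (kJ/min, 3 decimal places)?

99.004 kJ/min

R = Σλ_iE_i / (1 + Σλ_ih_i)
Numerator: 0.051×520 + 0.768×410 + 0.698×250 = 515.9
Denominator: 1 + 0.051×2.9 + 0.768×3.2 + 0.698×2.3 = 5.211
R = 515.9/5.211 = 99 kJ/min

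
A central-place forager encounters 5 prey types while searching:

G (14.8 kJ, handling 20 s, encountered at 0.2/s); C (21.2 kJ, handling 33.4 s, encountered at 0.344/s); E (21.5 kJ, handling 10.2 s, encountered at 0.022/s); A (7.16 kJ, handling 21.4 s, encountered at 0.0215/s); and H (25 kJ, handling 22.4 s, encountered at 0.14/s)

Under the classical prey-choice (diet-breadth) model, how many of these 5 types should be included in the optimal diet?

2

E/h in descending order: E 2.11, H 1.12, G 0.74, C 0.635, A 0.335 kJ/s. The optimal diet is the largest prefix of this list for which every included type satisfies E_i/h_i > R on the types above it.
Rate on top 1: 0.3863. H: 1.12 > 0.3863 → include.
Rate on top 2: 0.9112. G: 0.74 < 0.9112 → exclude; stop.
Optimal diet: E, H — 2 of 5 types.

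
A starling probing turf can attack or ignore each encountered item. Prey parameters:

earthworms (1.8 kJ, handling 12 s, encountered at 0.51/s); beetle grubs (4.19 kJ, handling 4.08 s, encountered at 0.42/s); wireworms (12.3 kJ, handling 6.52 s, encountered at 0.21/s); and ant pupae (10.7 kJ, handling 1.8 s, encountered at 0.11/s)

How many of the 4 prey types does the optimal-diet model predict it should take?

E/h in descending order: ant pupae 5.94, wireworms 1.89, beetle grubs 1.03, earthworms 0.15 kJ/s. The optimal diet is the largest prefix of this list for which every included type satisfies E_i/h_i > R on the types above it.
Rate on top 1: 0.9825. wireworms: 1.89 > 0.9825 → include.
Rate on top 2: 1.465. beetle grubs: 1.03 < 1.465 → exclude; stop.
Optimal diet: ant pupae, wireworms — 2 of 4 types.

2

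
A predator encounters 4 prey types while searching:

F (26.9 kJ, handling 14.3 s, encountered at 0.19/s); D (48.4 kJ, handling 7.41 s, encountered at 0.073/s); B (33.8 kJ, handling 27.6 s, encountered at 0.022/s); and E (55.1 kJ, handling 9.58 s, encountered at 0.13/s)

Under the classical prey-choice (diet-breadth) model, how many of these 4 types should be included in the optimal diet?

Profitabilities (E/h, kJ/s): D 6.53, E 5.75, F 1.88, B 1.22. Add prey in this order while the next type's profitability exceeds the intake rate on those already taken.
Rate on top 1: 2.293. E: 5.75 > 2.293 → include.
Rate on top 2: 3.839. F: 1.88 < 3.839 → exclude; stop.
Optimal diet: D, E — 2 of 4 types.

2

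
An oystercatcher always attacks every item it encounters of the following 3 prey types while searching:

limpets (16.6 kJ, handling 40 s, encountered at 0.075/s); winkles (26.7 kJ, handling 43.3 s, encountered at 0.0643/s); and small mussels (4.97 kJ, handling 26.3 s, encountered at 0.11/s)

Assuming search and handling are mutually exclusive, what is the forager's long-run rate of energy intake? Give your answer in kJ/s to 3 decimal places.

Energy encountered per unit search time: 0.075×16.6 + 0.0643×26.7 + 0.11×4.97 = 3.509 kJ/s.
Handling time per unit search time: 0.075×40 + 0.0643×43.3 + 0.11×26.3 = 8.677.
Rate = 3.509/(1 + 8.677) = 0.3626 kJ/s.

0.363 kJ/s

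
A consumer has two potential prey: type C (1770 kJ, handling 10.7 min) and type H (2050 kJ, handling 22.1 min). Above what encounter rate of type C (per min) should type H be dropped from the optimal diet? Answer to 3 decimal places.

The zero-one rule: include type H iff E₂/h₂ > λE₁/(1+λh₁). Equality gives the switch point.
λE₁h₂ = E₂ + λE₂h₁ ⇒ λ = E₂/(E₁h₂ − E₂h₁) = 2050/(3.912e+04 − 2.194e+04) = 0.1193 per min.

0.119 per min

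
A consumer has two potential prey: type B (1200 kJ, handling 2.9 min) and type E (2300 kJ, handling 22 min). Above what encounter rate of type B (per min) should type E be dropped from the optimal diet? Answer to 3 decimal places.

0.117 per min

The zero-one rule: include type E iff E₂/h₂ > λE₁/(1+λh₁). Equality gives the switch point.
λE₁h₂ = E₂ + λE₂h₁ ⇒ λ = E₂/(E₁h₂ − E₂h₁) = 2300/(2.64e+04 − 6670) = 0.1166 per min.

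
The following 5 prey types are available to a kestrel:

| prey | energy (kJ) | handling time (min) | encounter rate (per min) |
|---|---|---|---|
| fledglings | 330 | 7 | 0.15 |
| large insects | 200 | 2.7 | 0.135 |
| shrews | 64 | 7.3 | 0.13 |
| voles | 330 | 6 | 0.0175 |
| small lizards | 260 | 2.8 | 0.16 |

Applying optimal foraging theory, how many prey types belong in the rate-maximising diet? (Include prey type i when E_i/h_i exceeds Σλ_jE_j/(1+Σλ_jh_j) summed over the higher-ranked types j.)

4

Profitabilities (E/h, kJ/min): small lizards 92.9, large insects 74.1, voles 55, fledglings 47.1, shrews 8.77. Add prey in this order while the next type's profitability exceeds the intake rate on those already taken.
Rate on top 1: 28.73. large insects: 74.1 > 28.73 → include.
Rate on top 2: 37.85. voles: 55 > 37.85 → include.
Rate on top 3: 38.79. fledglings: 47.1 > 38.79 → include.
Rate on top 4: 41.74. shrews: 8.77 < 41.74 → exclude; stop.
Optimal diet: small lizards, large insects, voles, fledglings — 4 of 5 types.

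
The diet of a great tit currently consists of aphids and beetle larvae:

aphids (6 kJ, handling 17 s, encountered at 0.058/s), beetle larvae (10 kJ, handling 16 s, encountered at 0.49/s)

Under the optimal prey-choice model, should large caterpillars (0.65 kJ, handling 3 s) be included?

No

Current rate: (0.058×6 + 0.49×10)/(1 + 0.058×17 + 0.49×16) = 0.5341 kJ/s.
large caterpillars: E/h = 0.65/3 = 0.2167 kJ/s.
0.2167 < 0.5341, so adding large caterpillars would lower the average — exclude it.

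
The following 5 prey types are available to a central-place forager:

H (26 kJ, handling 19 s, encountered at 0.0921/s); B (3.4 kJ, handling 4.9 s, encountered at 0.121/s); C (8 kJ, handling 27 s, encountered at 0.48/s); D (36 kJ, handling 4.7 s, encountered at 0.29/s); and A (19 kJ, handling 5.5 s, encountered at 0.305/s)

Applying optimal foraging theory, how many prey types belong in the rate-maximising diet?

E/h in descending order: D 7.66, A 3.45, H 1.37, B 0.694, C 0.296 kJ/s. The optimal diet is the largest prefix of this list for which every included type satisfies E_i/h_i > R on the types above it.
Rate on top 1: 4.418. A: 3.45 < 4.418 → exclude; stop.
Optimal diet: D — 1 of 5 types.

1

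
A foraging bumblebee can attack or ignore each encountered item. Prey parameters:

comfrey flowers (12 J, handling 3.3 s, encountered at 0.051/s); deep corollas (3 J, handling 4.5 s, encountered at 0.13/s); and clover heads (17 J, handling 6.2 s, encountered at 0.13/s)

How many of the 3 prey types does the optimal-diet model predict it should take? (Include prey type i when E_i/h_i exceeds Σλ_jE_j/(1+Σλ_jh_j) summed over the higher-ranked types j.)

2

Rank by E/h (J/s): comfrey flowers 3.64, clover heads 2.74, deep corollas 0.667. Include each in turn until the next type's E/h falls below the running intake rate.
Rate on top 1: 0.5238. clover heads: 2.74 > 0.5238 → include.
Rate on top 2: 1.429. deep corollas: 0.667 < 1.429 → exclude; stop.
Optimal diet: comfrey flowers, clover heads — 2 of 3 types.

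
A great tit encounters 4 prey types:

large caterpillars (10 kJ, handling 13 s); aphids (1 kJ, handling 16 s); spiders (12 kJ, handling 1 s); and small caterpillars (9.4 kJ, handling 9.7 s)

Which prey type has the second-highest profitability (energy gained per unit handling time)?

In descending order of E/h:
spiders: 12/1 = 12 kJ/s
small caterpillars: 9.4/9.7 = 0.969 kJ/s
large caterpillars: 10/13 = 0.769 kJ/s
aphids: 1/16 = 0.0625 kJ/s

small caterpillars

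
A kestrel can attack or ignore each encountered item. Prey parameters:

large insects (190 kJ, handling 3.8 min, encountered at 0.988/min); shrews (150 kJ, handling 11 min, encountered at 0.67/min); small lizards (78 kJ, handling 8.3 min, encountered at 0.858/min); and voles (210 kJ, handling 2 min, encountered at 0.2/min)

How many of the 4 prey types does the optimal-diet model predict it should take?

Profitabilities (E/h, kJ/min): voles 105, large insects 50, shrews 13.6, small lizards 9.4. Add prey in this order while the next type's profitability exceeds the intake rate on those already taken.
Rate on top 1: 30. large insects: 50 > 30 → include.
Rate on top 2: 44.57. shrews: 13.6 < 44.57 → exclude; stop.
Optimal diet: voles, large insects — 2 of 4 types.

2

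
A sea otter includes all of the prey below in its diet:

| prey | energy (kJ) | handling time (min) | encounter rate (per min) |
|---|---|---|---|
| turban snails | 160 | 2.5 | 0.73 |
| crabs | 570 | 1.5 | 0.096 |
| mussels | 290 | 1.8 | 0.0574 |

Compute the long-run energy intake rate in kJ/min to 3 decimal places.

R = (0.73×160 + 0.096×570 + 0.0574×290) / (1 + 0.73×2.5 + 0.096×1.5 + 0.0574×1.8) = 188.2/3.072 = 61.25 kJ/min.

61.246 kJ/min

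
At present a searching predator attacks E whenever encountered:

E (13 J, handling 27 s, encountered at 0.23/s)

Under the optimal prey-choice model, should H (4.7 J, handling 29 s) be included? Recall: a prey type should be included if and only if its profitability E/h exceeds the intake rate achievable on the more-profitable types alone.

No

Current rate: (0.23×13)/(1 + 0.23×27) = 0.4147 J/s.
Profitability of H: 4.7/29 = 0.1621 J/s.
0.1621 < 0.4147, so adding H would lower the average — exclude it.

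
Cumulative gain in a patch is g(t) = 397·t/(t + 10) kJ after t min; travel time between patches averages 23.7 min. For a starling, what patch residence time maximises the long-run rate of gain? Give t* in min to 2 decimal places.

15.39 min

Optimal t* satisfies g'(t*) = g(t*)/(T + t*).
g'(t) = 397·10/(t + 10)². Setting 397·10/(t+10)² = 397t/[(t+10)(23.7+t)] gives 10(23.7+t) = t(t+10), so t² = 10×23.7 = 237.
t* = √237 = 15.39 min.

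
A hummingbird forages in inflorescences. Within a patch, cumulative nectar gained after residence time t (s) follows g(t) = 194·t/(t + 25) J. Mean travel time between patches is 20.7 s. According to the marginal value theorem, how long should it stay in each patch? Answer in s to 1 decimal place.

By the marginal value theorem, leave when the instantaneous gain rate g'(t) equals the habitat-wide average g(t)/(T + t).
g'(t) = 194·25/(t + 25)². Setting 194·25/(t+25)² = 194t/[(t+25)(20.7+t)] gives 25(20.7+t) = t(t+25), so t² = 25×20.7 = 517.5.
t* = √517.5 = 22.75 s.

22.7 s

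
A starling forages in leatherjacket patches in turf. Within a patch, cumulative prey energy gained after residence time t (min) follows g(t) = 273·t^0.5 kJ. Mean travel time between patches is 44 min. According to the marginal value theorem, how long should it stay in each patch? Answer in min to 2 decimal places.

44.00 min

By the marginal value theorem, leave when the instantaneous gain rate g'(t) equals the habitat-wide average g(t)/(T + t).
g'(t) = 0.5·273·t^-0.5. Setting 0.5·273·t^-0.5 = 273·t^0.5/(44+t) gives 0.5(44+t) = t, so 0.50·t = 0.5×44.
t* = 0.5×44/0.50 = 44 min.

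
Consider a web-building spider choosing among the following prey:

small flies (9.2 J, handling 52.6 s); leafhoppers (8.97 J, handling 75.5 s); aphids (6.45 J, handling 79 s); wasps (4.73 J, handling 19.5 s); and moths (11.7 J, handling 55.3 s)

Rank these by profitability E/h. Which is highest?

wasps

Profitability E/h (J/s): small flies = 9.2/52.6 = 0.175, leafhoppers = 8.97/75.5 = 0.119, aphids = 6.45/79 = 0.0816, wasps = 4.73/19.5 = 0.243, moths = 11.7/55.3 = 0.212.
Ranked: wasps > moths > small flies > leafhoppers > aphids.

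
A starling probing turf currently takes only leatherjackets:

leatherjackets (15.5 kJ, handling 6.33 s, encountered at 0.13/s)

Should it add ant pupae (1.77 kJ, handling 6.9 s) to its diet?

No

Current rate: (0.13×15.5)/(1 + 0.13×6.33) = 1.105 kJ/s.
Profitability of ant pupae: 1.77/6.9 = 0.2565 kJ/s.
0.2565 < 1.105, so adding ant pupae would lower the average — exclude it.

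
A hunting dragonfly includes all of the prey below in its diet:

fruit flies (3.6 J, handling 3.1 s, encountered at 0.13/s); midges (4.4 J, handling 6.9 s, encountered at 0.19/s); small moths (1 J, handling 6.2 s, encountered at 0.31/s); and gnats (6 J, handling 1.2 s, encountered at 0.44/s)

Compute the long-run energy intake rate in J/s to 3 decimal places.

0.824 J/s

R = Σλ_iE_i / (1 + Σλ_ih_i)
Numerator: 0.13×3.6 + 0.19×4.4 + 0.31×1 + 0.44×6 = 4.254
Denominator: 1 + 0.13×3.1 + 0.19×6.9 + 0.31×6.2 + 0.44×1.2 = 5.164
R = 4.254/5.164 = 0.8238 J/s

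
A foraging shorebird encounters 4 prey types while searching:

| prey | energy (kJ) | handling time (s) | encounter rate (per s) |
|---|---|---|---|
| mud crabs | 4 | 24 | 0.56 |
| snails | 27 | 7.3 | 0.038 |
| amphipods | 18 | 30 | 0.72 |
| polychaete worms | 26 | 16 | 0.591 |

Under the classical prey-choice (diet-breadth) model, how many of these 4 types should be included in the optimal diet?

Profitabilities (E/h, kJ/s): snails 3.7, polychaete worms 1.62, amphipods 0.6, mud crabs 0.167. Add prey in this order while the next type's profitability exceeds the intake rate on those already taken.
Rate on top 1: 0.8032. polychaete worms: 1.62 > 0.8032 → include.
Rate on top 2: 1.527. amphipods: 0.6 < 1.527 → exclude; stop.
Optimal diet: snails, polychaete worms — 2 of 4 types.

2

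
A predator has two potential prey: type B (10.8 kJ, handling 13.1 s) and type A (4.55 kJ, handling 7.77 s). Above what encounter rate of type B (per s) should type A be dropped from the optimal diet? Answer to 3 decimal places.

The zero-one rule: include type A iff E₂/h₂ > λE₁/(1+λh₁). Equality gives the switch point.
λE₁h₂ = E₂ + λE₂h₁ ⇒ λ = E₂/(E₁h₂ − E₂h₁) = 4.55/(83.92 − 59.6) = 0.1872 per s.

0.187 per s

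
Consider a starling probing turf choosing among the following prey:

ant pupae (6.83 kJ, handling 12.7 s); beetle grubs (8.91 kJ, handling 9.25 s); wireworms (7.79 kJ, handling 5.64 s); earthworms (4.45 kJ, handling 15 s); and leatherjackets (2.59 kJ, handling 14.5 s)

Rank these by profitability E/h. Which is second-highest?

beetle grubs

In descending order of E/h:
wireworms: 7.79/5.64 = 1.38 kJ/s
beetle grubs: 8.91/9.25 = 0.963 kJ/s
ant pupae: 6.83/12.7 = 0.538 kJ/s
earthworms: 4.45/15 = 0.297 kJ/s
leatherjackets: 2.59/14.5 = 0.179 kJ/s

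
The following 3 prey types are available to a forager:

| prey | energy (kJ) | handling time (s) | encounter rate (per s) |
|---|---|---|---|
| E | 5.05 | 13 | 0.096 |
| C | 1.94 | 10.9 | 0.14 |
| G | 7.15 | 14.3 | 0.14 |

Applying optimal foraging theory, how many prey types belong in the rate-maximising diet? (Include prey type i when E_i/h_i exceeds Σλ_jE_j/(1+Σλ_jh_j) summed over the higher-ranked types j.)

E/h in descending order: G 0.5, E 0.388, C 0.178 kJ/s. The optimal diet is the largest prefix of this list for which every included type satisfies E_i/h_i > R on the types above it.
Rate on top 1: 0.3334. E: 0.388 > 0.3334 → include.
Rate on top 2: 0.3496. C: 0.178 < 0.3496 → exclude; stop.
Optimal diet: G, E — 2 of 3 types.

2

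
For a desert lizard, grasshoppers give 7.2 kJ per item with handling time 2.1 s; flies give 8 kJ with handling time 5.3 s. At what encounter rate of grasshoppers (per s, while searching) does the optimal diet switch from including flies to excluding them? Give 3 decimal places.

0.375 per s

Drop flies once their profitability E₂/h₂ falls below the rate achievable on grasshoppers alone: E₂/h₂ = λE₁/(1 + λh₁).
Solve for λ: λE₁h₂ = E₂(1 + λh₁) → λ(E₁h₂ − E₂h₁) = E₂ → λ = E₂/(E₁h₂ − E₂h₁).
λ = 8/(7.2×5.3 − 8×2.1) = 8/21.36 = 0.3745 per s.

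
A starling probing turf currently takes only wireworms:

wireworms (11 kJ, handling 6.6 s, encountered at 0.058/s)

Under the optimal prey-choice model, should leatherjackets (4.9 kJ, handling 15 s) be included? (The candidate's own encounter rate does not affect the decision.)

Intake rate on the current diet: R = (0.058×11) / (1 + 0.058×6.6) = 0.638/1.383 = 0.4614 kJ/s.
leatherjackets: E/h = 4.9/15 = 0.3267 kJ/s.
Since 0.3267 < R, time spent handling leatherjackets is better spent searching.

No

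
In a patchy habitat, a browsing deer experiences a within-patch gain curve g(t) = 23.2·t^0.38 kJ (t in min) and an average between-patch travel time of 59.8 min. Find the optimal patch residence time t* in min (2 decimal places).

36.65 min

Optimal t* satisfies g'(t*) = g(t*)/(T + t*).
g'(t) = 0.38·23.2·t^-0.62. Setting 0.38·23.2·t^-0.62 = 23.2·t^0.38/(59.8+t) gives 0.38(59.8+t) = t, so 0.62·t = 0.38×59.8.
t* = 0.38×59.8/0.62 = 36.65 min.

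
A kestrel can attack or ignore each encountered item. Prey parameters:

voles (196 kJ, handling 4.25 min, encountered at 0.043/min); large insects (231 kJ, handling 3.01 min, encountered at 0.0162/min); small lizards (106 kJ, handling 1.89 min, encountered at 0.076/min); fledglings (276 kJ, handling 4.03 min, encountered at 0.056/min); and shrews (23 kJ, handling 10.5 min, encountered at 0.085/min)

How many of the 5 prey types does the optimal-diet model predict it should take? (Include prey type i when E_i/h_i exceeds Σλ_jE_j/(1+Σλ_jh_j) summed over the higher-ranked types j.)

E/h in descending order: large insects 76.7, fledglings 68.5, small lizards 56.1, voles 46.1, shrews 2.19 kJ/min. The optimal diet is the largest prefix of this list for which every included type satisfies E_i/h_i > R on the types above it.
Rate on top 1: 3.568. fledglings: 68.5 > 3.568 → include.
Rate on top 2: 15.06. small lizards: 56.1 > 15.06 → include.
Rate on top 3: 19.22. voles: 46.1 > 19.22 → include.
Rate on top 4: 22.29. shrews: 2.19 < 22.29 → exclude; stop.
Optimal diet: large insects, fledglings, small lizards, voles — 4 of 5 types.

4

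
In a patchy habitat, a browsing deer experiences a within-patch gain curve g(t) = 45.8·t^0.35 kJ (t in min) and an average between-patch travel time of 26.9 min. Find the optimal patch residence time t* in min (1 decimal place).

14.5 min

Maximise g(t)/(T+t): set derivative to zero → g'(t)(T+t) = g(t).
g'(t) = 0.35·45.8·t^-0.65. Setting 0.35·45.8·t^-0.65 = 45.8·t^0.35/(26.9+t) gives 0.35(26.9+t) = t, so 0.65·t = 0.35×26.9.
t* = 0.35×26.9/0.65 = 14.48 min.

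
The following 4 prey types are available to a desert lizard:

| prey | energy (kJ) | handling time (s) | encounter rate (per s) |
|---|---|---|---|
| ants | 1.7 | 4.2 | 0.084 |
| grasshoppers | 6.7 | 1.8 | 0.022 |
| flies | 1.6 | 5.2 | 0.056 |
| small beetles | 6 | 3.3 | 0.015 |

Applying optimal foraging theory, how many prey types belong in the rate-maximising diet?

E/h in descending order: grasshoppers 3.72, small beetles 1.82, ants 0.405, flies 0.308 kJ/s. The optimal diet is the largest prefix of this list for which every included type satisfies E_i/h_i > R on the types above it.
Rate on top 1: 0.1418. small beetles: 1.82 > 0.1418 → include.
Rate on top 2: 0.218. ants: 0.405 > 0.218 → include.
Rate on top 3: 0.2637. flies: 0.308 > 0.2637 → include.
Optimal diet: grasshoppers, small beetles, ants, flies — 4 of 4 types.

4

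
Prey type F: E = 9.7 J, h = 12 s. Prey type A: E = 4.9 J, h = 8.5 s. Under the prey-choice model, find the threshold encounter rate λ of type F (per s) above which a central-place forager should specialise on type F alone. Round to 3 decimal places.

0.207 per s

The zero-one rule: include type A iff E₂/h₂ > λE₁/(1+λh₁). Equality gives the switch point.
λE₁h₂ = E₂ + λE₂h₁ ⇒ λ = E₂/(E₁h₂ − E₂h₁) = 4.9/(82.45 − 58.8) = 0.2072 per s.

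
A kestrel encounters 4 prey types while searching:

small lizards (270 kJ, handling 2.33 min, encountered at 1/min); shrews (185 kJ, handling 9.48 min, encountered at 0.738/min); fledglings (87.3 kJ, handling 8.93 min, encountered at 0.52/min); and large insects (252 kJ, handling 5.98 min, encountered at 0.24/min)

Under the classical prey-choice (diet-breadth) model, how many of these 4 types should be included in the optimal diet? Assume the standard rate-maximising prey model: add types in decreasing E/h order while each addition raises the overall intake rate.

1

Profitabilities (E/h, kJ/min): small lizards 116, large insects 42.1, shrews 19.5, fledglings 9.78. Add prey in this order while the next type's profitability exceeds the intake rate on those already taken.
Rate on top 1: 81.08. large insects: 42.1 < 81.08 → exclude; stop.
Optimal diet: small lizards — 1 of 4 types.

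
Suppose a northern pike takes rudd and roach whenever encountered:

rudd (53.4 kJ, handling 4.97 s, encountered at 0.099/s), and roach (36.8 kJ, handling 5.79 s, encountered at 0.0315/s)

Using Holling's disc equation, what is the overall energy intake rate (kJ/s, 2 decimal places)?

3.85 kJ/s

R = Σλ_iE_i / (1 + Σλ_ih_i)
Numerator: 0.099×53.4 + 0.0315×36.8 = 6.446
Denominator: 1 + 0.099×4.97 + 0.0315×5.79 = 1.674
R = 6.446/1.674 = 3.85 kJ/s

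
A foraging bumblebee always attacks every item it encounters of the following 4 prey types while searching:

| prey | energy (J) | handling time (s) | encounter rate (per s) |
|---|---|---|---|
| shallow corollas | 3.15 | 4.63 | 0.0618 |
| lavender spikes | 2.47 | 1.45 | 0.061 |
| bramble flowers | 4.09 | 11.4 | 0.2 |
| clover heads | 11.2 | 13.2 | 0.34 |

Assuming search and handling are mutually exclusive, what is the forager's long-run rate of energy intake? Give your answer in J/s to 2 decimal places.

0.61 J/s

R = (0.0618×3.15 + 0.061×2.47 + 0.2×4.09 + 0.34×11.2) / (1 + 0.0618×4.63 + 0.061×1.45 + 0.2×11.4 + 0.34×13.2) = 4.971/8.143 = 0.6105 J/s.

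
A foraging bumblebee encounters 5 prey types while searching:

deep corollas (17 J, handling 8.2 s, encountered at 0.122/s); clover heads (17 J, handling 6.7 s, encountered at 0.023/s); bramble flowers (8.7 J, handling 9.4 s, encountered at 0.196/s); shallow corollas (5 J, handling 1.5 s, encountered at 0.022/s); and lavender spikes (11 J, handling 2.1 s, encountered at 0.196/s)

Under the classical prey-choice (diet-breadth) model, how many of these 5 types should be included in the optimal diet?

4

E/h in descending order: lavender spikes 5.24, shallow corollas 3.33, clover heads 2.54, deep corollas 2.07, bramble flowers 0.926 J/s. The optimal diet is the largest prefix of this list for which every included type satisfies E_i/h_i > R on the types above it.
Rate on top 1: 1.527. shallow corollas: 3.33 > 1.527 → include.
Rate on top 2: 1.569. clover heads: 2.54 > 1.569 → include.
Rate on top 3: 1.662. deep corollas: 2.07 > 1.662 → include.
Rate on top 4: 1.82. bramble flowers: 0.926 < 1.82 → exclude; stop.
Optimal diet: lavender spikes, shallow corollas, clover heads, deep corollas — 4 of 5 types.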